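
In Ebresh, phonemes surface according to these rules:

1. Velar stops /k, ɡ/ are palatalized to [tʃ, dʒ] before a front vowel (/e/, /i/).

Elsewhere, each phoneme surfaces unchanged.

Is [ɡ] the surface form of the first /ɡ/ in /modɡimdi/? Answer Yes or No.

/ɡ/ meets the environment for rule 1 (before a front vowel) → [dʒ].
The actual realization is [dʒ], not [ɡ].

No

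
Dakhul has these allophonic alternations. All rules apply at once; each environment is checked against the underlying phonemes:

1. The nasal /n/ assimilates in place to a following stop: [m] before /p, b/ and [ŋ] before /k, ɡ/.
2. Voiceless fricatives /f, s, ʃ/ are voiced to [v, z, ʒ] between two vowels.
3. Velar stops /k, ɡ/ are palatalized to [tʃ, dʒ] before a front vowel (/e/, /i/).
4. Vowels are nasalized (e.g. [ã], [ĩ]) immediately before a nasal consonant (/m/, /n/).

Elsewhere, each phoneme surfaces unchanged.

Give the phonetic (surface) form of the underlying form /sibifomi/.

/s/ (word-initial) fails the environment for rule 2, so it stays [s].
/i/ (between /s/ and /b/) fails the environment for rule 4, so it stays [i].
/b/ — not in any rule's target class → [b].
/i/ (between /b/ and /f/) is in the target of rule 4 but the environment (before a nasal consonant) is not met → [i].
Rule 2 applies to /f/ (between /i/ and /o/: between two vowels) → [v].
/o/ — between /f/ and /m/, before a nasal consonant — surfaces as [õ] (rule 4).
/m/ stays [m].
/i/ (word-final) is in the target of rule 4 but the environment (before a nasal consonant) is not met → [i].

[sibivõmi]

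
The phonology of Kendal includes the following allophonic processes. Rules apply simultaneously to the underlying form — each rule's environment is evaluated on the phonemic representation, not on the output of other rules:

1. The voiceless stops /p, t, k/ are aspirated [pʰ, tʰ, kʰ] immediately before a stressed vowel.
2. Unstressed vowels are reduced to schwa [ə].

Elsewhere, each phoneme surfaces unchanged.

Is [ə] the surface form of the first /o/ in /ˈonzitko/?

No

/o/ (word-initial) is in the target of rule 2 but the environment (in an unstressed syllable) is not met → [o].
The actual realization is [o], not [ə].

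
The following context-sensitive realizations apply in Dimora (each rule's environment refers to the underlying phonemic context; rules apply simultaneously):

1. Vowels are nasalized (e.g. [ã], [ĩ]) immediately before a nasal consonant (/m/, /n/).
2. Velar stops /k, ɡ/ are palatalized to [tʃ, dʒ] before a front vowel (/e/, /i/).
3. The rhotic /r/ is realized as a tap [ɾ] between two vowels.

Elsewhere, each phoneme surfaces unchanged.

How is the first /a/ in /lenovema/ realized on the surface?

[a]

/a/ — word-final; rule 1 does not apply here → [a].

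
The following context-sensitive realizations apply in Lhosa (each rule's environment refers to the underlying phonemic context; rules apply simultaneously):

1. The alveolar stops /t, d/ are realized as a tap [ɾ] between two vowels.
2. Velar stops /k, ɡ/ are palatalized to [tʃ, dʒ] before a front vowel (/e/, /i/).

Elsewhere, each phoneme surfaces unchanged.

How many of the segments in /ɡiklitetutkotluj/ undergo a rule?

3

Segments that undergo a rule: /ɡ/ → [dʒ] (rule 2); /t/ → [ɾ] (rule 1); /t/ → [ɾ] (rule 1).
All other segments surface unchanged.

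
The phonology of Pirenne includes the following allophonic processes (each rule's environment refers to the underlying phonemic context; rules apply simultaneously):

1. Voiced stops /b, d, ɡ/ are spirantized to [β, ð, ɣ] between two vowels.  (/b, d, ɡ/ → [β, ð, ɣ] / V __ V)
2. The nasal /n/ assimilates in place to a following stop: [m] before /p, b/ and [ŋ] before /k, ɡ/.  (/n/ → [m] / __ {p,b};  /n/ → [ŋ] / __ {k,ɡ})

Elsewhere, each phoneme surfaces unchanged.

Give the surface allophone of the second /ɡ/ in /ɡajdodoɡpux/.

[ɡ]

/ɡ/ (between /o/ and /p/): rule 1 targets it, but not between two vowels → unchanged [ɡ].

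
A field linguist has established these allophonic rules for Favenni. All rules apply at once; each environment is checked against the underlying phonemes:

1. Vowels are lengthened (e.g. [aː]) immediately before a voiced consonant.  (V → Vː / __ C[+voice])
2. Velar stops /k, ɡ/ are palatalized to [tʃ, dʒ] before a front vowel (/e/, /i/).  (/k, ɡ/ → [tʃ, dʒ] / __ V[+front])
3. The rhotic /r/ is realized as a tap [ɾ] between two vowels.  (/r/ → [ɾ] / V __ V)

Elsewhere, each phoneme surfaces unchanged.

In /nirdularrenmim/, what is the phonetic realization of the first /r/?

[r]

/r/ (between /i/ and /d/) is in the target of rule 3 but the environment (between two vowels) is not met → [r].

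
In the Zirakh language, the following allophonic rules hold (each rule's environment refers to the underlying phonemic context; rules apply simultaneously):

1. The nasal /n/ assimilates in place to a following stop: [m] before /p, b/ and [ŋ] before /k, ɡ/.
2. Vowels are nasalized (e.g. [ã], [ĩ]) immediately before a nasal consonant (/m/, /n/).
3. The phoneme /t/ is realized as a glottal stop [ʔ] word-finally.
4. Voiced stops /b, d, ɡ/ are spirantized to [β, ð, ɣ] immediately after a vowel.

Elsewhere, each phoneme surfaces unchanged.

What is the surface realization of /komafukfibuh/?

[kõmafukfiβuh]

/k/ — not in any rule's target class → [k].
/o/ meets the environment for rule 2 (before a nasal consonant) → [õ].
/m/ stays [m].
/a/ (between /m/ and /f/) is in the target of rule 2 but the environment (before a nasal consonant) is not met → [a].
/f/ — not in any rule's target class → [f].
/u/ (between /f/ and /k/) fails the environment for rule 2, so it stays [u].
/k/ stays [k].
/f/ — not in any rule's target class → [f].
/i/ — between /f/ and /b/; rule 2 does not apply here → [i].
Rule 4 applies to /b/ (between /i/ and /u/: immediately after a vowel) → [β].
/u/ (between /b/ and /h/) fails the environment for rule 2, so it stays [u].
/h/ (word-final) is unaffected → [h].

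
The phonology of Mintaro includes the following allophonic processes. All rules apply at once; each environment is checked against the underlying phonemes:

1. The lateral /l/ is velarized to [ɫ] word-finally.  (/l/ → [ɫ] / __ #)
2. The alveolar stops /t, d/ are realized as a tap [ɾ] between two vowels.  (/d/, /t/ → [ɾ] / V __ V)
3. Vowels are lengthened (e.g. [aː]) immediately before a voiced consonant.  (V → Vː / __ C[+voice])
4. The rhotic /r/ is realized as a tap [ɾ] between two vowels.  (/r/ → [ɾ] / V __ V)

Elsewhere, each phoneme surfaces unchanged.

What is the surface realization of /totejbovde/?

[toɾeːjboːvde]

/t/ (word-initial) is in the target of rule 2 but the environment (between two vowels) is not met → [t].
/o/ (between /t/ and /t/) fails the environment for rule 3, so it stays [o].
Rule 2 applies to /t/ (between /o/ and /e/: between two vowels) → [ɾ].
/e/ — between /t/ and /j/, before a voiced consonant — surfaces as [eː] (rule 3).
Rule 3 applies to /o/ (between /b/ and /v/: before a voiced consonant) → [oː].
/d/ (between /v/ and /e/) is in the target of rule 2 but the environment (between two vowels) is not met → [d].
/e/ — word-final; rule 3 does not apply here → [e].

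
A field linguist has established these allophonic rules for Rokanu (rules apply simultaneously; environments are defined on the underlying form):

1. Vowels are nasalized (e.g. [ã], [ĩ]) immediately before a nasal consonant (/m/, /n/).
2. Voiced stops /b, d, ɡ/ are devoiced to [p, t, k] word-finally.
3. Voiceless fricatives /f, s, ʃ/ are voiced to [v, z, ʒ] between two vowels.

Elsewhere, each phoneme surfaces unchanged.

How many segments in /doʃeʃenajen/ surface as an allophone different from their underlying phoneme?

Segments that undergo a rule: /ʃ/ → [ʒ] (rule 3); /ʃ/ → [ʒ] (rule 3); /e/ → [ẽ] (rule 1); /e/ → [ẽ] (rule 1).
All other segments surface unchanged.

4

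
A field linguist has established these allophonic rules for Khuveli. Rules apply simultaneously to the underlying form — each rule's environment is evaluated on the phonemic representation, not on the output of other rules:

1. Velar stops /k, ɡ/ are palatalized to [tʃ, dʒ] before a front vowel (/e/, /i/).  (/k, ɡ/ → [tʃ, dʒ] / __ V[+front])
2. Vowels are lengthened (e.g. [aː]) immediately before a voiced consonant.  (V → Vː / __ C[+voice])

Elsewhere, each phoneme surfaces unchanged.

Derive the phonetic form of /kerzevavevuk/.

/k/ (word-initial) occurs before a front vowel → [tʃ] by rule 1.
/e/ (between /k/ and /r/): before a voiced consonant, so rule 2 applies → [eː].
/r/ — not in any rule's target class → [r].
/z/ (between /r/ and /e/): no rule targets it → [z].
Rule 2 applies to /e/ (between /z/ and /v/: before a voiced consonant) → [eː].
/v/ stays [v].
/a/ meets the environment for rule 2 (before a voiced consonant) → [aː].
/v/ — not in any rule's target class → [v].
/e/ (between /v/ and /v/): before a voiced consonant, so rule 2 applies → [eː].
/v/ stays [v].
/u/ (between /v/ and /k/) fails the environment for rule 2, so it stays [u].
/k/ (word-final) fails the environment for rule 1, so it stays [k].

[tʃeːrzeːvaːveːvuk]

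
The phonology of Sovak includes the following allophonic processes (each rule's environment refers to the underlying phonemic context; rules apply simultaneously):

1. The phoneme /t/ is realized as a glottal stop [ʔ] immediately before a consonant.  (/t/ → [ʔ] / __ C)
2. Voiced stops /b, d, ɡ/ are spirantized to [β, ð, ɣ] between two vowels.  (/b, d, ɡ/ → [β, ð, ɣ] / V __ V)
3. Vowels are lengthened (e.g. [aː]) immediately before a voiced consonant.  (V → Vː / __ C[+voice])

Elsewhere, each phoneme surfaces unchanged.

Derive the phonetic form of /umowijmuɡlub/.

/u/ meets the environment for rule 3 (before a voiced consonant) → [uː].
/m/ (between /u/ and /o/) is unaffected → [m].
/o/ — between /m/ and /w/, before a voiced consonant — surfaces as [oː] (rule 3).
/w/ (between /o/ and /i/) is unaffected → [w].
/i/ (between /w/ and /j/): before a voiced consonant, so rule 3 applies → [iː].
/j/ (between /i/ and /m/): no rule targets it → [j].
/m/ (between /j/ and /u/) is unaffected → [m].
/u/ meets the environment for rule 3 (before a voiced consonant) → [uː].
/ɡ/ (between /u/ and /l/) fails the environment for rule 2, so it stays [ɡ].
/l/ (between /ɡ/ and /u/) is unaffected → [l].
/u/ — between /l/ and /b/, before a voiced consonant — surfaces as [uː] (rule 3).
/b/ (word-final): rule 2 targets it, but not between two vowels → unchanged [b].

[uːmoːwiːjmuːɡluːb]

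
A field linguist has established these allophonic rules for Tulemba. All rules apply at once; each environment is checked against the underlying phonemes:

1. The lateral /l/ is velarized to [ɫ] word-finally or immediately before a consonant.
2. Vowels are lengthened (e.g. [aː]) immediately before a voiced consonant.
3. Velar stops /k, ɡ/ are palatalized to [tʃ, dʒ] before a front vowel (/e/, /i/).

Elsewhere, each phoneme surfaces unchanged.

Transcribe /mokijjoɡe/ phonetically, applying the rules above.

[motʃiːjjoːdʒe]

/m/ (word-initial): no rule targets it → [m].
/o/ (between /m/ and /k/) is in the target of rule 2 but the environment (before a voiced consonant) is not met → [o].
/k/ (between /o/ and /i/): before a front vowel, so rule 3 applies → [tʃ].
/i/ (between /k/ and /j/) occurs before a voiced consonant → [iː] by rule 2.
/j/ stays [j].
/j/ (between /j/ and /o/): no rule targets it → [j].
/o/ (between /j/ and /ɡ/): before a voiced consonant, so rule 2 applies → [oː].
/ɡ/ (between /o/ and /e/) occurs before a front vowel → [dʒ] by rule 3.
/e/ (word-final) fails the environment for rule 2, so it stays [e].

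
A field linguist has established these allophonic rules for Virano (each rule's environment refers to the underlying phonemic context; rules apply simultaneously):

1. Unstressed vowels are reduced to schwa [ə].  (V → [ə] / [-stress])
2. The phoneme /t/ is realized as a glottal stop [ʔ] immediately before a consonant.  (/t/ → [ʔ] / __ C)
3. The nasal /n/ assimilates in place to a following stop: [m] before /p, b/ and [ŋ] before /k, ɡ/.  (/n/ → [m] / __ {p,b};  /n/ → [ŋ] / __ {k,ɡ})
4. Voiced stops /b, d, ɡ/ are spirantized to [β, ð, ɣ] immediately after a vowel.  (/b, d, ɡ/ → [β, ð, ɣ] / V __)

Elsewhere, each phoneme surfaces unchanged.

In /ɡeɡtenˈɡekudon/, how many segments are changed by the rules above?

7

Segments that undergo a rule: /e/ → [ə] (rule 1); /ɡ/ → [ɣ] (rule 4); /e/ → [ə] (rule 1); /n/ → [ŋ] (rule 3); /u/ → [ə] (rule 1); /d/ → [ð] (rule 4); /o/ → [ə] (rule 1).
All other segments surface unchanged.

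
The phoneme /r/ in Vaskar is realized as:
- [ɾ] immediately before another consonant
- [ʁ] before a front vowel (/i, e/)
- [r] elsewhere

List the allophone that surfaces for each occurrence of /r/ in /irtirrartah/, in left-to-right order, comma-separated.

[ɾ], [ɾ], [r], [ɾ]

Occurrence 1 (position 2): immediately before another consonant → [ɾ].
Occurrence 2 (position 5): immediately before another consonant → [ɾ].
Occurrence 3 (position 6): no conditioning environment matches → elsewhere allophone [r].
Occurrence 4 (position 8): immediately before another consonant → [ɾ].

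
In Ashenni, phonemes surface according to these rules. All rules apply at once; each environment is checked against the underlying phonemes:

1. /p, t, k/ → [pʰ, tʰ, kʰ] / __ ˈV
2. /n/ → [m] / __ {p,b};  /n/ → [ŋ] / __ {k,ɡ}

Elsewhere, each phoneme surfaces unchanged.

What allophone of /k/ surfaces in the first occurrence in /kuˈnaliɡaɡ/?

[k]

/k/ — word-initial; rule 1 does not apply here → [k].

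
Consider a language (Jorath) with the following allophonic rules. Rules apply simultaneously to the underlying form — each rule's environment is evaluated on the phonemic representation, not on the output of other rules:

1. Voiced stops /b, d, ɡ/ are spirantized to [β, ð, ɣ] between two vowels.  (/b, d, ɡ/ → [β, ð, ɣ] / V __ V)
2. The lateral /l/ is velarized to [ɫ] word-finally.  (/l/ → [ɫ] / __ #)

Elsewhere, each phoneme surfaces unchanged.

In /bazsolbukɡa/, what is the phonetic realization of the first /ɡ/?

/ɡ/ (between /k/ and /a/) fails the environment for rule 1, so it stays [ɡ].

[ɡ]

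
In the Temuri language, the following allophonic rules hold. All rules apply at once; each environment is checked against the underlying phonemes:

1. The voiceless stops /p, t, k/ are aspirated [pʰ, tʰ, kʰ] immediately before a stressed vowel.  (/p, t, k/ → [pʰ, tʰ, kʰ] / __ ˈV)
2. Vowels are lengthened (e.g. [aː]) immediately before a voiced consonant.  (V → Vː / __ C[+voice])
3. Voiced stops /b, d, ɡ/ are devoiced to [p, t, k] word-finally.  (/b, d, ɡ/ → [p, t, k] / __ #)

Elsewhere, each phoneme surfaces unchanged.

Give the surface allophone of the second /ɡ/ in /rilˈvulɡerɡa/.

[ɡ]

/ɡ/ (between /r/ and /a/) is in the target of rule 3 but the environment (word-finally) is not met → [ɡ].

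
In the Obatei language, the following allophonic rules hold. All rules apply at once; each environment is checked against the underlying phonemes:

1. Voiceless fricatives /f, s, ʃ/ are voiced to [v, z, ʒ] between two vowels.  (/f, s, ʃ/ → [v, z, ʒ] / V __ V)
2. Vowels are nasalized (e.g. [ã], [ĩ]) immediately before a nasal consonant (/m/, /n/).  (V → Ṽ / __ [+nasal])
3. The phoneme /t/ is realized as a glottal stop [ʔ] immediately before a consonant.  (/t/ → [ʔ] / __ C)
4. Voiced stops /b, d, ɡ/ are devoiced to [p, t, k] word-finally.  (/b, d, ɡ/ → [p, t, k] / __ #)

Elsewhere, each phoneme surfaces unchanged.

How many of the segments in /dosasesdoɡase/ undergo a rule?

Segments that undergo a rule: /s/ → [z] (rule 1); /s/ → [z] (rule 1); /s/ → [z] (rule 1).
All other segments surface unchanged.

3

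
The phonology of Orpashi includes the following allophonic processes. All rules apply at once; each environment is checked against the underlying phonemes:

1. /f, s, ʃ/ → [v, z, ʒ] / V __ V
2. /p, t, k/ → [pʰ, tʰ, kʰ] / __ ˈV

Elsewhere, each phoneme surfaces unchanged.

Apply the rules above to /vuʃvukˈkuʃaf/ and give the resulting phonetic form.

[vuʃvukˈkʰuʒaf]

/ʃ/ — between /u/ and /v/; rule 1 does not apply here → [ʃ].
/k/ — between /u/ and /k/; rule 2 does not apply here → [k].
Rule 2 applies to /k/ (between /k/ and /u/: immediately before a stressed vowel) → [kʰ].
/ʃ/ (between /u/ and /a/): between two vowels, so rule 1 applies → [ʒ].
/f/ (word-final) fails the environment for rule 1, so it stays [f].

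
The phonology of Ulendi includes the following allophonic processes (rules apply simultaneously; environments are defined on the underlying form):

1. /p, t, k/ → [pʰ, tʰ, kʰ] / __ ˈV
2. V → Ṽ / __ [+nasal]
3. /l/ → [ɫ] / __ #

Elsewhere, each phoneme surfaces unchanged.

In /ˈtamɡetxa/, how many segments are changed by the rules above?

2

Segments that undergo a rule: /t/ → [tʰ] (rule 1); /a/ → [ã] (rule 2).
All other segments surface unchanged.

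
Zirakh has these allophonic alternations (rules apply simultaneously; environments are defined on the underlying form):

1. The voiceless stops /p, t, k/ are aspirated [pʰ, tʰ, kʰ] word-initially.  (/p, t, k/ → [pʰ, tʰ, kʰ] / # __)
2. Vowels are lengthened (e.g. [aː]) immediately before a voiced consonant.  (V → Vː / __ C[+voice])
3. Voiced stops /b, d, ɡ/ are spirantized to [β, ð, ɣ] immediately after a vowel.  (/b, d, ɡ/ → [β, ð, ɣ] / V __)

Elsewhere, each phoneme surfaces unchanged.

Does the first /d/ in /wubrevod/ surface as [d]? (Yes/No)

/d/ — word-final, immediately after a vowel — surfaces as [ð] (rule 3).
The actual realization is [ð], not [d].

No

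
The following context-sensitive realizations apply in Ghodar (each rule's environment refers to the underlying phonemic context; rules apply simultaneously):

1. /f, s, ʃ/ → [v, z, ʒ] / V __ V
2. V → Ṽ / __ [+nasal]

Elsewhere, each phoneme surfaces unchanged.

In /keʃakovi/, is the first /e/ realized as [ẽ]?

/e/ (between /k/ and /ʃ/): rule 2 targets it, but not before a nasal consonant → unchanged [e].
The actual realization is [e], not [ẽ].

No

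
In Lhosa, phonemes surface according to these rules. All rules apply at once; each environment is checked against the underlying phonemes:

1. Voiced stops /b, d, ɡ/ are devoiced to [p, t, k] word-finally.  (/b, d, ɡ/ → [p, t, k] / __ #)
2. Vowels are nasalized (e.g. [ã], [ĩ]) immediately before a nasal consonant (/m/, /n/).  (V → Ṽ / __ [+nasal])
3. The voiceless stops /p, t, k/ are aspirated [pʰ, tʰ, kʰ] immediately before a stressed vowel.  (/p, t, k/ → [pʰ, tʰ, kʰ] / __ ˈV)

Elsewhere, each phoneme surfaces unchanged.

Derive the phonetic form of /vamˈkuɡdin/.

/v/ — not in any rule's target class → [v].
/a/ (between /v/ and /m/): before a nasal consonant, so rule 2 applies → [ã].
/m/ — not in any rule's target class → [m].
/k/ (between /m/ and /u/): immediately before a stressed vowel, so rule 3 applies → [kʰ].
/u/ — between /k/ and /ɡ/; rule 2 does not apply here → [u].
/ɡ/ (between /u/ and /d/) fails the environment for rule 1, so it stays [ɡ].
/d/ (between /ɡ/ and /i/): rule 1 targets it, but not word-finally → unchanged [d].
/i/ (between /d/ and /n/): before a nasal consonant, so rule 2 applies → [ĩ].
/n/ — not in any rule's target class → [n].

[vãmˈkʰuɡdĩn]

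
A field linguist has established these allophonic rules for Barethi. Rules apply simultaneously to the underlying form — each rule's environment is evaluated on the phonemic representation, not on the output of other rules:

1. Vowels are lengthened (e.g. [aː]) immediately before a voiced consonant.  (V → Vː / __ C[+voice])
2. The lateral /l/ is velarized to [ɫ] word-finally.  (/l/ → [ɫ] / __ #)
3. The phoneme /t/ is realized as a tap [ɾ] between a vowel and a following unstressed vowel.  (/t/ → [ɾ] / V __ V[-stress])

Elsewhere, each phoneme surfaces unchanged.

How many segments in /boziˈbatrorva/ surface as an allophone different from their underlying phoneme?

3

Segments that undergo a rule: /o/ → [oː] (rule 1); /i/ → [iː] (rule 1); /o/ → [oː] (rule 1).
All other segments surface unchanged.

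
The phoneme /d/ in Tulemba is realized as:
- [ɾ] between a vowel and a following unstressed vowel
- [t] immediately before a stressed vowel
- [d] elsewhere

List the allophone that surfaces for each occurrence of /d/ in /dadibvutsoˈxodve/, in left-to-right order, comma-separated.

[d], [ɾ], [d]

Occurrence 1 (position 1): no conditioning environment matches → elsewhere allophone [d].
Occurrence 2 (position 3): between a vowel and a following unstressed vowel → [ɾ].
Occurrence 3 (position 13): no conditioning environment matches → elsewhere allophone [d].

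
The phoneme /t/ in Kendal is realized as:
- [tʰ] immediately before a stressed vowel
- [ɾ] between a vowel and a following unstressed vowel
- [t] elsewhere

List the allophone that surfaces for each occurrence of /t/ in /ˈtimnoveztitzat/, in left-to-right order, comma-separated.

Occurrence 1 (position 1): immediately before a stressed vowel → [tʰ].
Occurrence 2 (position 9): no conditioning environment matches → elsewhere allophone [t].
Occurrence 3 (position 11): no conditioning environment matches → elsewhere allophone [t].
Occurrence 4 (position 14): no conditioning environment matches → elsewhere allophone [t].

[tʰ], [t], [t], [t]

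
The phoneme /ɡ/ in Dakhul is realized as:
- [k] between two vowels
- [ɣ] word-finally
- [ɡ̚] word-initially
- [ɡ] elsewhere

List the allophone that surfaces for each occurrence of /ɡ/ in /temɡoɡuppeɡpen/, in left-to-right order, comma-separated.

[ɡ], [k], [ɡ]

Occurrence 1 (position 4): no conditioning environment matches → elsewhere allophone [ɡ].
Occurrence 2 (position 6): between two vowels → [k].
Occurrence 3 (position 11): no conditioning environment matches → elsewhere allophone [ɡ].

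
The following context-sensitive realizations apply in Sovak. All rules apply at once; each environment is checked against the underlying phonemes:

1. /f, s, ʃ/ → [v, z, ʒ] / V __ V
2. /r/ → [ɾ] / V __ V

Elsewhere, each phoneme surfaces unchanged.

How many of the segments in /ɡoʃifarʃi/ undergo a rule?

Segments that undergo a rule: /ʃ/ → [ʒ] (rule 1); /f/ → [v] (rule 1).
All other segments surface unchanged.

2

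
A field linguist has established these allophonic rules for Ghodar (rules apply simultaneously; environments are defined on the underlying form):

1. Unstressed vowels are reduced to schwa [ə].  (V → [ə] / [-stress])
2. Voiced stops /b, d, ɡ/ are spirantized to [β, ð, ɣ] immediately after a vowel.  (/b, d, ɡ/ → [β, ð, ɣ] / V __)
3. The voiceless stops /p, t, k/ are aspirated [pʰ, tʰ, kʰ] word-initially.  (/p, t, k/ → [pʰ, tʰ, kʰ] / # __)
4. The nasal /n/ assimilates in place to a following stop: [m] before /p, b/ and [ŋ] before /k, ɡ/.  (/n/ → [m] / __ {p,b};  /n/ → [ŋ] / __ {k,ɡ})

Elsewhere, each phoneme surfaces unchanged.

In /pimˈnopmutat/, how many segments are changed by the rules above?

4

Segments that undergo a rule: /p/ → [pʰ] (rule 3); /i/ → [ə] (rule 1); /u/ → [ə] (rule 1); /a/ → [ə] (rule 1).
All other segments surface unchanged.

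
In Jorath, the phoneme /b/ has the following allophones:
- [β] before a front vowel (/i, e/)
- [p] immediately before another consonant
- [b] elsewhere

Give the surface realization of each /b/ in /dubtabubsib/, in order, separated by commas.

Occurrence 1 (position 3): immediately before another consonant → [p].
Occurrence 2 (position 6): no conditioning environment matches → elsewhere allophone [b].
Occurrence 3 (position 8): immediately before another consonant → [p].
Occurrence 4 (position 11): no conditioning environment matches → elsewhere allophone [b].

[p], [b], [p], [b]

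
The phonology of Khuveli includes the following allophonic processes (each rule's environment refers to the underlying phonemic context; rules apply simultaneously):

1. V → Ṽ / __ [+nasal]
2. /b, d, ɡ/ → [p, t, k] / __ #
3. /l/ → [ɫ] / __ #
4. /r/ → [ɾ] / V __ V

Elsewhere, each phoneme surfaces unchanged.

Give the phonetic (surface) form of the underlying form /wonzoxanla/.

[wõnzoxãnla]

/w/ (word-initial): no rule targets it → [w].
/o/ — between /w/ and /n/, before a nasal consonant — surfaces as [õ] (rule 1).
/n/ (between /o/ and /z/) is unaffected → [n].
/z/ — not in any rule's target class → [z].
/o/ (between /z/ and /x/) is in the target of rule 1 but the environment (before a nasal consonant) is not met → [o].
/x/ stays [x].
/a/ — between /x/ and /n/, before a nasal consonant — surfaces as [ã] (rule 1).
/n/ stays [n].
/l/ — between /n/ and /a/; rule 3 does not apply here → [l].
/a/ (word-final) fails the environment for rule 1, so it stays [a].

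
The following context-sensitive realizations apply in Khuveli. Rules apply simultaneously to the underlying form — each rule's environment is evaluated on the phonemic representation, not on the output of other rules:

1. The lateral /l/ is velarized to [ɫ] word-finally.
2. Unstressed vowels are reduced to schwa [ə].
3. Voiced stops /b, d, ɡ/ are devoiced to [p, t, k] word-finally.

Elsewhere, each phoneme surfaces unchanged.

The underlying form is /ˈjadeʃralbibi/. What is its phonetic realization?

/j/ (word-initial): no rule targets it → [j].
/a/ (between /j/ and /d/): rule 2 targets it, but not in an unstressed syllable → unchanged [a].
/d/ — between /a/ and /e/; rule 3 does not apply here → [d].
Rule 2 applies to /e/ (between /d/ and /ʃ/: in an unstressed syllable) → [ə].
/ʃ/ — not in any rule's target class → [ʃ].
/r/ — not in any rule's target class → [r].
/a/ — between /r/ and /l/, in an unstressed syllable — surfaces as [ə] (rule 2).
/l/ (between /a/ and /b/): rule 1 targets it, but not word-finally → unchanged [l].
/b/ — between /l/ and /i/; rule 3 does not apply here → [b].
/i/ — between /b/ and /b/, in an unstressed syllable — surfaces as [ə] (rule 2).
/b/ (between /i/ and /i/): rule 3 targets it, but not word-finally → unchanged [b].
Rule 2 applies to /i/ (word-final: in an unstressed syllable) → [ə].

[ˈjadəʃrəlbəbə]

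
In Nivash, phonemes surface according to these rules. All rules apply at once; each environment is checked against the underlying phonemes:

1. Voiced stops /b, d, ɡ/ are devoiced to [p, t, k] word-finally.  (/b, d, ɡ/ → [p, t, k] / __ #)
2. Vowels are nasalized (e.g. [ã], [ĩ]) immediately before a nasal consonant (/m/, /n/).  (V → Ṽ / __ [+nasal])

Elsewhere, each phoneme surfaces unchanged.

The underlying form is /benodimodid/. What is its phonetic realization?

/b/ (word-initial) fails the environment for rule 1, so it stays [b].
Rule 2 applies to /e/ (between /b/ and /n/: before a nasal consonant) → [ẽ].
/o/ (between /n/ and /d/): rule 2 targets it, but not before a nasal consonant → unchanged [o].
/d/ (between /o/ and /i/) fails the environment for rule 1, so it stays [d].
/i/ meets the environment for rule 2 (before a nasal consonant) → [ĩ].
/o/ (between /m/ and /d/) fails the environment for rule 2, so it stays [o].
/d/ — between /o/ and /i/; rule 1 does not apply here → [d].
/i/ — between /d/ and /d/; rule 2 does not apply here → [i].
/d/ — word-final, word-finally — surfaces as [t] (rule 1).

[bẽnodĩmodit]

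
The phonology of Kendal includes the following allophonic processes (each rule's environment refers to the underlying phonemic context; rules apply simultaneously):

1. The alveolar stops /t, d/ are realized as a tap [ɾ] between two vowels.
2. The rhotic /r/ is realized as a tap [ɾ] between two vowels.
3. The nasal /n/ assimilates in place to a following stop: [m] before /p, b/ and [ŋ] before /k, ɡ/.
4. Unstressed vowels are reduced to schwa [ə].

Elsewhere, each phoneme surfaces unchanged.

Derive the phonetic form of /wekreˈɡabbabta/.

[wəkrəˈɡabbəbtə]

/w/ (word-initial): no rule targets it → [w].
/e/ meets the environment for rule 4 (in an unstressed syllable) → [ə].
/k/ stays [k].
/r/ — between /k/ and /e/; rule 2 does not apply here → [r].
/e/ (between /r/ and /ɡ/): in an unstressed syllable, so rule 4 applies → [ə].
/ɡ/ (between /e/ and /a/): no rule targets it → [ɡ].
/a/ (between /ɡ/ and /b/): rule 4 targets it, but not in an unstressed syllable → unchanged [a].
/b/ (between /a/ and /b/): no rule targets it → [b].
/b/ (between /b/ and /a/): no rule targets it → [b].
/a/ (between /b/ and /b/): in an unstressed syllable, so rule 4 applies → [ə].
/b/ (between /a/ and /t/): no rule targets it → [b].
/t/ (between /b/ and /a/): rule 1 targets it, but not between two vowels → unchanged [t].
/a/ (word-final) occurs in an unstressed syllable → [ə] by rule 4.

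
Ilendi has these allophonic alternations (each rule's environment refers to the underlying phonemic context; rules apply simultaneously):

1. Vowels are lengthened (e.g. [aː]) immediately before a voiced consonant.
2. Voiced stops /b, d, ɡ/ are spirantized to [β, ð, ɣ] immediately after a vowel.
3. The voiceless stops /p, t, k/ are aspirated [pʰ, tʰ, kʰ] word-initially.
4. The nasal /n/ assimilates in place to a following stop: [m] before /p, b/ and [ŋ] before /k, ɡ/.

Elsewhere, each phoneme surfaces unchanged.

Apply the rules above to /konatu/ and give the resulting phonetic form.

[kʰoːnatu]

/k/ meets the environment for rule 3 (word-initially) → [kʰ].
/o/ meets the environment for rule 1 (before a voiced consonant) → [oː].
/n/ (between /o/ and /a/): rule 4 targets it, but not before a labial or velar stop → unchanged [n].
/a/ (between /n/ and /t/) fails the environment for rule 1, so it stays [a].
/t/ (between /a/ and /u/) is in the target of rule 3 but the environment (word-initially) is not met → [t].
/u/ (word-final) fails the environment for rule 1, so it stays [u].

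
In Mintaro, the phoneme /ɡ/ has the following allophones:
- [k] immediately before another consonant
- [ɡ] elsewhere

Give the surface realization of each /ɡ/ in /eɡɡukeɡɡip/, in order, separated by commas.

Occurrence 1 (position 2): immediately before another consonant → [k].
Occurrence 2 (position 3): no conditioning environment matches → elsewhere allophone [ɡ].
Occurrence 3 (position 7): immediately before another consonant → [k].
Occurrence 4 (position 8): no conditioning environment matches → elsewhere allophone [ɡ].

[k], [ɡ], [k], [ɡ]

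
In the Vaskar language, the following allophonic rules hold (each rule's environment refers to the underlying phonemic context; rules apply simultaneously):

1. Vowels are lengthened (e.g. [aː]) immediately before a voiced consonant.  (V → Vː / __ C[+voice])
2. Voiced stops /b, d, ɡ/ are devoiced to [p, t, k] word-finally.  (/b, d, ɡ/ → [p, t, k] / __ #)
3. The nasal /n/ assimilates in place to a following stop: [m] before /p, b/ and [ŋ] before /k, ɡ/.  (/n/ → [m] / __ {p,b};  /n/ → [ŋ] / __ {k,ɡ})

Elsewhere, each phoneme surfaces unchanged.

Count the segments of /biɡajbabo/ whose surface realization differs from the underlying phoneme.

Segments that undergo a rule: /i/ → [iː] (rule 1); /a/ → [aː] (rule 1); /a/ → [aː] (rule 1).
All other segments surface unchanged.

3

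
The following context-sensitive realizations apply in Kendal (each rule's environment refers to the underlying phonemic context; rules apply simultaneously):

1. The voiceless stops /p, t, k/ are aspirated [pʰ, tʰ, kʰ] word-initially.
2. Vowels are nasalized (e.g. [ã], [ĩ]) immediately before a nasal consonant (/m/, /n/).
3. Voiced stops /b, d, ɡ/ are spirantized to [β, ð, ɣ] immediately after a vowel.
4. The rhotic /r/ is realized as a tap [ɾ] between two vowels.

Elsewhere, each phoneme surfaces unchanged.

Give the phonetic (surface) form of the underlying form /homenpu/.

[hõmẽnpu]

/o/ (between /h/ and /m/) occurs before a nasal consonant → [õ] by rule 2.
Rule 2 applies to /e/ (between /m/ and /n/: before a nasal consonant) → [ẽ].
/p/ (between /n/ and /u/): rule 1 targets it, but not word-initially → unchanged [p].
/u/ (word-final) fails the environment for rule 2, so it stays [u].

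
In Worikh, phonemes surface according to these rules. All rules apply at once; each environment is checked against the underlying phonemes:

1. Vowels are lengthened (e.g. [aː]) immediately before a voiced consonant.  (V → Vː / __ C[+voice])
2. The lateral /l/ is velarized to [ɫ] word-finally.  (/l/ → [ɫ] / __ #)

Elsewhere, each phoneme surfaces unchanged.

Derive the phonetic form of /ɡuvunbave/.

/ɡ/ (word-initial) is unaffected → [ɡ].
Rule 1 applies to /u/ (between /ɡ/ and /v/: before a voiced consonant) → [uː].
/v/ (between /u/ and /u/): no rule targets it → [v].
/u/ (between /v/ and /n/) occurs before a voiced consonant → [uː] by rule 1.
/n/ stays [n].
/b/ (between /n/ and /a/): no rule targets it → [b].
/a/ (between /b/ and /v/) occurs before a voiced consonant → [aː] by rule 1.
/v/ (between /a/ and /e/): no rule targets it → [v].
/e/ (word-final): rule 1 targets it, but not before a voiced consonant → unchanged [e].

[ɡuːvuːnbaːve]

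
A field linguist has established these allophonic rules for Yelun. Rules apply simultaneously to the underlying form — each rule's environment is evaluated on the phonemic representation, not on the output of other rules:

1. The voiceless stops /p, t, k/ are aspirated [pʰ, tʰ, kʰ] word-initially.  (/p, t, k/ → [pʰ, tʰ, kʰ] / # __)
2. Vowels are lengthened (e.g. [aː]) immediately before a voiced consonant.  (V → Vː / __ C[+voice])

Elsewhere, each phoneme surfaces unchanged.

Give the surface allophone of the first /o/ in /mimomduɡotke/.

Rule 2 applies to /o/ (between /m/ and /m/: before a voiced consonant) → [oː].

[oː]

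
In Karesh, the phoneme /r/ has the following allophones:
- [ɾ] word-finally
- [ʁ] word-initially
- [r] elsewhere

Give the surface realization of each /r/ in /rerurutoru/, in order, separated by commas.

[ʁ], [r], [r], [r]

Occurrence 1 (position 1): word-initially → [ʁ].
Occurrence 2 (position 3): no conditioning environment matches → elsewhere allophone [r].
Occurrence 3 (position 5): no conditioning environment matches → elsewhere allophone [r].
Occurrence 4 (position 9): no conditioning environment matches → elsewhere allophone [r].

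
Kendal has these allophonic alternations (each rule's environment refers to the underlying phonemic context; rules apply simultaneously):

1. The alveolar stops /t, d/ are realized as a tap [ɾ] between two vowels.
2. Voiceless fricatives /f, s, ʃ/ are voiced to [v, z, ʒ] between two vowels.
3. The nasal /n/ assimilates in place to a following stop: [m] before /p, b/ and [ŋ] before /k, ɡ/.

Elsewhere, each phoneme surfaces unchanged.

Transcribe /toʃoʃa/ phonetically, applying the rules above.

/t/ — word-initial; rule 1 does not apply here → [t].
/o/ (between /t/ and /ʃ/) is unaffected → [o].
/ʃ/ — between /o/ and /o/, between two vowels — surfaces as [ʒ] (rule 2).
/o/ stays [o].
/ʃ/ — between /o/ and /a/, between two vowels — surfaces as [ʒ] (rule 2).
/a/ (word-final) is unaffected → [a].

[toʒoʒa]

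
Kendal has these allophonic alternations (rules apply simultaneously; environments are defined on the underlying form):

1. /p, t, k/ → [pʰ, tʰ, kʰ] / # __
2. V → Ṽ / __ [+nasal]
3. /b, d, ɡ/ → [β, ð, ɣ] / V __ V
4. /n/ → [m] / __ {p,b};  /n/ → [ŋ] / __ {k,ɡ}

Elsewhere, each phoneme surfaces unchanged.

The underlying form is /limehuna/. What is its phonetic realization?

/l/ stays [l].
/i/ meets the environment for rule 2 (before a nasal consonant) → [ĩ].
/m/ — not in any rule's target class → [m].
/e/ (between /m/ and /h/): rule 2 targets it, but not before a nasal consonant → unchanged [e].
/h/ (between /e/ and /u/): no rule targets it → [h].
/u/ meets the environment for rule 2 (before a nasal consonant) → [ũ].
/n/ (between /u/ and /a/): rule 4 targets it, but not before a labial or velar stop → unchanged [n].
/a/ (word-final): rule 2 targets it, but not before a nasal consonant → unchanged [a].

[lĩmehũna]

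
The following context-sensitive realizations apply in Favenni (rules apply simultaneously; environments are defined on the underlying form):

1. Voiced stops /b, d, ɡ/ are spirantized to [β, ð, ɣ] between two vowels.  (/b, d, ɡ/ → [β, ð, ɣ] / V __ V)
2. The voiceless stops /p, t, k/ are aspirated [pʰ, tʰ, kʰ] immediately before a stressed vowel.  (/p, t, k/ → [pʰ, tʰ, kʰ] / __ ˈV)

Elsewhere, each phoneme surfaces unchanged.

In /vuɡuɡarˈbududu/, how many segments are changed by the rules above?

4

Segments that undergo a rule: /ɡ/ → [ɣ] (rule 1); /ɡ/ → [ɣ] (rule 1); /d/ → [ð] (rule 1); /d/ → [ð] (rule 1).
All other segments surface unchanged.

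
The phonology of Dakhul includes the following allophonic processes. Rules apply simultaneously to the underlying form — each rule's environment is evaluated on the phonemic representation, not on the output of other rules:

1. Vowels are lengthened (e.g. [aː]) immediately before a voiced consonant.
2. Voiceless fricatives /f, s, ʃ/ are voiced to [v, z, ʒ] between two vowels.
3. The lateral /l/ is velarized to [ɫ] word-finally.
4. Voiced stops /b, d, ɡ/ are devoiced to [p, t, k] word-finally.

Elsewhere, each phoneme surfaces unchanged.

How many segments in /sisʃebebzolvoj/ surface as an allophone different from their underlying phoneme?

Segments that undergo a rule: /e/ → [eː] (rule 1); /e/ → [eː] (rule 1); /o/ → [oː] (rule 1); /o/ → [oː] (rule 1).
All other segments surface unchanged.

4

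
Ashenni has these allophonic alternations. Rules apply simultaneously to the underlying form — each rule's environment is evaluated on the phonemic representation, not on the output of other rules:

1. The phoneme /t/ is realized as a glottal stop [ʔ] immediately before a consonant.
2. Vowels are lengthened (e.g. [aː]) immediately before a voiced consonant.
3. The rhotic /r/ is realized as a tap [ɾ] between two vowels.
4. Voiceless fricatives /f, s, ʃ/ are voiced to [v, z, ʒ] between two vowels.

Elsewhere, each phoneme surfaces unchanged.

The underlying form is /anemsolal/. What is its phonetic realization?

/a/ (word-initial): before a voiced consonant, so rule 2 applies → [aː].
/e/ — between /n/ and /m/, before a voiced consonant — surfaces as [eː] (rule 2).
/s/ — between /m/ and /o/; rule 4 does not apply here → [s].
Rule 2 applies to /o/ (between /s/ and /l/: before a voiced consonant) → [oː].
/a/ (between /l/ and /l/): before a voiced consonant, so rule 2 applies → [aː].

[aːneːmsoːlaːl]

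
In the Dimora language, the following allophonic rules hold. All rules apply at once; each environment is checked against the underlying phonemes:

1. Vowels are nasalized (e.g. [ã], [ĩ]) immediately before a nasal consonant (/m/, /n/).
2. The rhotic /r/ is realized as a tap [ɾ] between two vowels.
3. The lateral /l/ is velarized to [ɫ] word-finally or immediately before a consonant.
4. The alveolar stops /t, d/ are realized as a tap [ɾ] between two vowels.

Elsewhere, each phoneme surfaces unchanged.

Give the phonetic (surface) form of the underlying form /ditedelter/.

[diɾeɾeɫter]

/d/ (word-initial) fails the environment for rule 4, so it stays [d].
/i/ (between /d/ and /t/) is in the target of rule 1 but the environment (before a nasal consonant) is not met → [i].
/t/ (between /i/ and /e/) occurs between two vowels → [ɾ] by rule 4.
/e/ (between /t/ and /d/) is in the target of rule 1 but the environment (before a nasal consonant) is not met → [e].
/d/ — between /e/ and /e/, between two vowels — surfaces as [ɾ] (rule 4).
/e/ — between /d/ and /l/; rule 1 does not apply here → [e].
/l/ (between /e/ and /t/): word-finally or immediately before a consonant, so rule 3 applies → [ɫ].
/t/ (between /l/ and /e/): rule 4 targets it, but not between two vowels → unchanged [t].
/e/ (between /t/ and /r/) is in the target of rule 1 but the environment (before a nasal consonant) is not met → [e].
/r/ (word-final) is in the target of rule 2 but the environment (between two vowels) is not met → [r].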